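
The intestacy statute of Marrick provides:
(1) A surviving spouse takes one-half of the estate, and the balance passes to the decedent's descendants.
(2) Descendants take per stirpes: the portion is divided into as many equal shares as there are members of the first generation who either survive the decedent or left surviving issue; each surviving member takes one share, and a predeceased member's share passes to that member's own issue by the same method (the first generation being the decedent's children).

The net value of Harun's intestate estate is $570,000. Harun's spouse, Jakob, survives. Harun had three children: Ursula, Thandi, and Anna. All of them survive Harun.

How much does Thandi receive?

Jakob takes one-half of $570,000 = $285,000. The remaining $285,000 passes to the descendants.
The descendants' portion ($285,000) is divided into 3 shares of $95,000: Ursula, Thandi, and Anna each take $95,000.

Thandi receives $95,000.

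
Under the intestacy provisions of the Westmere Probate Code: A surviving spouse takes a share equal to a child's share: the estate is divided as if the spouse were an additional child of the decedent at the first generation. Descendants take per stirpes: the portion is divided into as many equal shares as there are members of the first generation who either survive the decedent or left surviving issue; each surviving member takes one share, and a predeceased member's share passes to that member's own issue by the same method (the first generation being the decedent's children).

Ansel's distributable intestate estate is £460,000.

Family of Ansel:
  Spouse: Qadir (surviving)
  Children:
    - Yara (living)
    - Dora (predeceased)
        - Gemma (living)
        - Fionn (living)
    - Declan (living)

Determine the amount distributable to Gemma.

Gemma receives £57,500.

The spouse counts as an additional share at the children's level, so there are 4 primary shares of £115,000. Qadir takes one such share (£115,000).
The children's combined portion (£345,000) is divided into 3 shares of £115,000: Yara and Declan each take £115,000; Dora's £115,000 share passes to Dora's issue.
Dora's share (£115,000) is divided into 2 shares of £57,500: Gemma and Fionn each take £57,500.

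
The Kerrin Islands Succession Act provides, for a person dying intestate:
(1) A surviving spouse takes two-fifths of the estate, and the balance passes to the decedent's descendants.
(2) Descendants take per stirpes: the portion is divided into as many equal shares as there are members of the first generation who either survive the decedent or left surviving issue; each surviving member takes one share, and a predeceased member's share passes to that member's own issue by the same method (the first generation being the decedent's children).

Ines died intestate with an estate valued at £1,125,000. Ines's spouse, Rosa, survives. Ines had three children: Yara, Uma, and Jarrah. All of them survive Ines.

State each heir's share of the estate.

Rosa: £450,000; Yara: £225,000; Uma: £225,000; Jarrah: £225,000

Rosa takes two-fifths of £1,125,000 = £450,000. The remaining £675,000 passes to the descendants.
The descendants' portion (£675,000) is divided into 3 shares of £225,000: Yara, Uma, and Jarrah each take £225,000.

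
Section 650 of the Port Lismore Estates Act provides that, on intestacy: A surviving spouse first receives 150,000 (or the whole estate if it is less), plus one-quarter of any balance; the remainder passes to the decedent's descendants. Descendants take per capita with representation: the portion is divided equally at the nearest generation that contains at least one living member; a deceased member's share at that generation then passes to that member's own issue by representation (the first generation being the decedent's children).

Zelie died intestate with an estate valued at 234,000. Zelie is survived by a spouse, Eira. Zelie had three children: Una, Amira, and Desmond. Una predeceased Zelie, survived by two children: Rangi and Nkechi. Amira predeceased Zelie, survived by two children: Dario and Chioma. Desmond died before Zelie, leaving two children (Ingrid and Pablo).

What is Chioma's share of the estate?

Eira first takes 150,000, leaving a balance of 84,000. Eira then takes one-quarter of the balance (21,000), for a total of 171,000. The remaining 63,000 passes to the descendants.
No child survives, so the initial division is made at the grandchildren's generation.
The descendants' portion (63,000) is divided into 6 shares of 10,500: Rangi, Nkechi, Dario, Chioma, Ingrid, and Pablo each take 10,500.

Chioma receives 10,500.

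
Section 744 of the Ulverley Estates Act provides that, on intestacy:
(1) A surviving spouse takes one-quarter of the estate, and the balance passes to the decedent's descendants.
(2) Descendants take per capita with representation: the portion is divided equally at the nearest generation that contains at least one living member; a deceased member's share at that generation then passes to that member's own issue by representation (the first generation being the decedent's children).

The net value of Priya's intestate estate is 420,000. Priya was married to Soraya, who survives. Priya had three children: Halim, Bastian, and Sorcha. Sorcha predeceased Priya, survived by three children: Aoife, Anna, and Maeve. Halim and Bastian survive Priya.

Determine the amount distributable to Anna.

Anna receives 35,000.

Soraya takes one-quarter of 420,000 = 105,000. The remaining 315,000 passes to the descendants.
The descendants' portion (315,000) is divided into 3 shares of 105,000: Halim and Bastian each take 105,000; Sorcha's 105,000 share passes to Sorcha's issue.
Sorcha's share (105,000) is divided into 3 shares of 35,000: Aoife, Anna, and Maeve each take 35,000.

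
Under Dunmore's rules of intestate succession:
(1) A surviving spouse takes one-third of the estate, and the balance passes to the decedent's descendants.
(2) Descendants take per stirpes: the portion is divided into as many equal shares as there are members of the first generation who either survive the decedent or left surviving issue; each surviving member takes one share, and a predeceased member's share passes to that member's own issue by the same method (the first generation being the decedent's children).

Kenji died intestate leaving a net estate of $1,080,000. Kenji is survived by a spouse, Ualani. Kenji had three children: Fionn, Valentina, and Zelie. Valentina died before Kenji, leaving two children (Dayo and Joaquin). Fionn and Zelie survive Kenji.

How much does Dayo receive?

Dayo receives $120,000.

Ualani takes one-third of $1,080,000 = $360,000. The remaining $720,000 passes to the descendants.
The descendants' portion ($720,000) is divided into 3 shares of $240,000: Fionn and Zelie each take $240,000; Valentina's $240,000 share passes to Valentina's issue.
Valentina's share ($240,000) is divided into 2 shares of $120,000: Dayo and Joaquin each take $120,000.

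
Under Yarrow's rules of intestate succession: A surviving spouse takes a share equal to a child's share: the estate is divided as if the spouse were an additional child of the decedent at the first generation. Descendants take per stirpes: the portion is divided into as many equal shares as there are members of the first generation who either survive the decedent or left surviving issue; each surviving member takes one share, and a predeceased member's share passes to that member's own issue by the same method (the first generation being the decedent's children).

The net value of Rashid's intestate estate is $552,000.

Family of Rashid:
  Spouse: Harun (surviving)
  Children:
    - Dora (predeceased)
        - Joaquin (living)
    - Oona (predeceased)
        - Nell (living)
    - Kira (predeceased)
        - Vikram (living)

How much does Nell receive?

The spouse counts as an additional share at the children's level, so there are 4 primary shares of $138,000. Harun takes one such share ($138,000).
The children's combined portion ($414,000) is divided into 3 shares of $138,000: Dora's $138,000 share passes to Dora's issue; Oona's $138,000 share passes to Oona's issue; Kira's $138,000 share passes to Kira's issue.
Dora's share ($138,000) passes entirely to Joaquin.
Oona's share ($138,000) passes entirely to Nell.
Kira's share ($138,000) passes entirely to Vikram.

Nell receives $138,000.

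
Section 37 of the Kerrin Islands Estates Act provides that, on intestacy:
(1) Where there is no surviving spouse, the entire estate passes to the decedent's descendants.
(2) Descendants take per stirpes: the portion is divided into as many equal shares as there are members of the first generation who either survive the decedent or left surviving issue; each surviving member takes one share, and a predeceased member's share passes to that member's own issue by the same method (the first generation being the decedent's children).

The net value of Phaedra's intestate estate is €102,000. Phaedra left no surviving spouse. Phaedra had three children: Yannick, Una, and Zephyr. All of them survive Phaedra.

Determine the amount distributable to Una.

The entire €102,000 passes to the descendants.
That amount (€102,000) is divided into 3 shares of €34,000: Yannick, Una, and Zephyr each take €34,000.

Una receives €34,000.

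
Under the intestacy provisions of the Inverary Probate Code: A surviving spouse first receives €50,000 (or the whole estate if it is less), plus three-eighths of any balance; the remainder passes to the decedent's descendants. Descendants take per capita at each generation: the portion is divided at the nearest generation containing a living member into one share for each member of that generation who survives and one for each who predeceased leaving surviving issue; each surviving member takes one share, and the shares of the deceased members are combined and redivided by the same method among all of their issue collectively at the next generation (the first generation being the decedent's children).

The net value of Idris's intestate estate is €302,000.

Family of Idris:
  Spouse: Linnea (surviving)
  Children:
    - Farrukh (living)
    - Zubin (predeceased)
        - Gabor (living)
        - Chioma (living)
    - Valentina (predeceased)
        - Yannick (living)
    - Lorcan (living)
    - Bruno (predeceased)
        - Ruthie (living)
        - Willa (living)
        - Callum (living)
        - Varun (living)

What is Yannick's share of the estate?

Linnea first takes €50,000, leaving a balance of €252,000. Linnea then takes three-eighths of the balance (€94,500), for a total of €144,500. The remaining €157,500 passes to the descendants.
The descendants' portion (€157,500) is divided at the children's generation into 5 shares of €31,500. Farrukh and Lorcan each take €31,500. The 3 shares of the deceased (Zubin, Valentina, and Bruno) are combined into a pool of €94,500.
That pool (€94,500) is divided at the grandchildren's generation equally among Gabor, Chioma, Yannick, Ruthie, Willa, Callum, and Varun: €13,500 each.

Yannick receives €13,500.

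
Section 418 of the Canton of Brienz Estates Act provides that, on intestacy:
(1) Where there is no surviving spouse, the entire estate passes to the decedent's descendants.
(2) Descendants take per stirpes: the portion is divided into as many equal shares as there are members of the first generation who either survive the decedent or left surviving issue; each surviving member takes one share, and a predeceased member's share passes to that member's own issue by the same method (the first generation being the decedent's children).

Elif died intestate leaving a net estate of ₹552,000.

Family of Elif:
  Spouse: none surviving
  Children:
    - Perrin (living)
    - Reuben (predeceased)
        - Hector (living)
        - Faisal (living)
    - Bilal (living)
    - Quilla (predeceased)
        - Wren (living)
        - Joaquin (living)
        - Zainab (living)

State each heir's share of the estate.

Perrin: ₹138,000; Hector: ₹69,000; Faisal: ₹69,000; Bilal: ₹138,000; Wren: ₹46,000; Joaquin: ₹46,000; Zainab: ₹46,000

The entire ₹552,000 passes to the descendants.
That amount (₹552,000) is divided into 4 shares of ₹138,000: Perrin and Bilal each take ₹138,000; Reuben's ₹138,000 share passes to Reuben's issue; Quilla's ₹138,000 share passes to Quilla's issue.
Reuben's share (₹138,000) is divided into 2 shares of ₹69,000: Hector and Faisal each take ₹69,000.
Quilla's share (₹138,000) is divided into 3 shares of ₹46,000: Wren, Joaquin, and Zainab each take ₹46,000.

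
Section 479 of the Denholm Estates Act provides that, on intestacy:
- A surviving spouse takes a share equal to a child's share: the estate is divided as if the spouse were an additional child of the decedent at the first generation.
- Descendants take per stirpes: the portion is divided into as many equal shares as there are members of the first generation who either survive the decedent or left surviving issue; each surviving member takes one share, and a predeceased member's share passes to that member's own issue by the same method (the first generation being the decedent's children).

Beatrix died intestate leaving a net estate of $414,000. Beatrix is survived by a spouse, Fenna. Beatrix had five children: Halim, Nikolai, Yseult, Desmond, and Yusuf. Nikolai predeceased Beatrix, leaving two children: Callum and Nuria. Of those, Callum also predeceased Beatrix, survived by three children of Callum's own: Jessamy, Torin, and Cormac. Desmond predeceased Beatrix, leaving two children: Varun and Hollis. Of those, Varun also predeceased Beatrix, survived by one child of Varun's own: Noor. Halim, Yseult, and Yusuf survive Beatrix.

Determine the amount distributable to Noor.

Noor receives $34,500.

The spouse counts as an additional share at the children's level, so there are 6 primary shares of $69,000. Fenna takes one such share ($69,000).
The children's combined portion ($345,000) is divided into 5 shares of $69,000: Halim, Yseult, and Yusuf each take $69,000; Nikolai's $69,000 share passes to Nikolai's issue; Desmond's $69,000 share passes to Desmond's issue.
Nikolai's share ($69,000) is divided into 2 shares of $34,500: Nuria takes $34,500; Callum's $34,500 share passes to Callum's issue.
Callum's share ($34,500) is divided into 3 shares of $11,500: Jessamy, Torin, and Cormac each take $11,500.
Desmond's share ($69,000) is divided into 2 shares of $34,500: Hollis takes $34,500; Varun's $34,500 share passes to Varun's issue.
Varun's share ($34,500) passes entirely to Noor.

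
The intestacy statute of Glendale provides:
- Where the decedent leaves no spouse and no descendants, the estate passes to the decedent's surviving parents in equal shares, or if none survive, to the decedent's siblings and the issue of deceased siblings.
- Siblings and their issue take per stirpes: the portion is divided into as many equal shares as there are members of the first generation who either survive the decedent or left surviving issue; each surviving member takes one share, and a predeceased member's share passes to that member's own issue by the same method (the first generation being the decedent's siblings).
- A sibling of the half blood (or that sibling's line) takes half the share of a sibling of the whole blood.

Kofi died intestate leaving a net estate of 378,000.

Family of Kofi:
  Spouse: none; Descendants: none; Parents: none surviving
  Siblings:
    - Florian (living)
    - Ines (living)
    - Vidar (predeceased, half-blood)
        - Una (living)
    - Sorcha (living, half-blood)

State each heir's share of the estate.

Florian: 126,000; Ines: 126,000; Una: 63,000; Sorcha: 63,000

The entire 378,000 passes to the siblings and their issue.
Counting each half-blood sibling's line as half a unit, there are 3 units in 378,000, so one unit is 126,000. Whole-blood lines (Florian and Ines) take 126,000 each; half-blood lines (Vidar and Sorcha) take 63,000 each.
Vidar's share (63,000) passes entirely to Una.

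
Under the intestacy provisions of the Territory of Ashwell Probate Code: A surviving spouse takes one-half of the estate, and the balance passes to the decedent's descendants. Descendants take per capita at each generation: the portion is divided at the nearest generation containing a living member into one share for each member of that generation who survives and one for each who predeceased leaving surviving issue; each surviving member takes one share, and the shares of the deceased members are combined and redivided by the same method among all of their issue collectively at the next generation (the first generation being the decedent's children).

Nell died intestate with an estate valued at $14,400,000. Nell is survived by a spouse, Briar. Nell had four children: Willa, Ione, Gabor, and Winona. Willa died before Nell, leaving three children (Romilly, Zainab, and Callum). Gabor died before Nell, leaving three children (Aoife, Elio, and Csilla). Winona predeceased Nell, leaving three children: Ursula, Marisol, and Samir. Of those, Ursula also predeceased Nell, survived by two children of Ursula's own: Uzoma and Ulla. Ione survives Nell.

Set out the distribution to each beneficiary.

Briar: $7,200,000; Romilly: $600,000; Zainab: $600,000; Callum: $600,000; Ione: $1,800,000; Aoife: $600,000; Elio: $600,000; Csilla: $600,000; Uzoma: $300,000; Ulla: $300,000; Marisol: $600,000; Samir: $600,000

Briar takes one-half of $14,400,000 = $7,200,000. The remaining $7,200,000 passes to the descendants.
The descendants' portion ($7,200,000) is divided at the children's generation into 4 shares of $1,800,000. Ione takes $1,800,000. The 3 shares of the deceased (Willa, Gabor, and Winona) are combined into a pool of $5,400,000.
That pool ($5,400,000) is divided at the grandchildren's generation into 9 shares of $600,000. Romilly, Zainab, Callum, Aoife, Elio, Csilla, Marisol, and Samir each take $600,000. The remaining share for the deceased Ursula ($600,000) is carried to the next generation.
That pool ($600,000) is divided at the great-grandchildren's generation equally among Uzoma and Ulla: $300,000 each.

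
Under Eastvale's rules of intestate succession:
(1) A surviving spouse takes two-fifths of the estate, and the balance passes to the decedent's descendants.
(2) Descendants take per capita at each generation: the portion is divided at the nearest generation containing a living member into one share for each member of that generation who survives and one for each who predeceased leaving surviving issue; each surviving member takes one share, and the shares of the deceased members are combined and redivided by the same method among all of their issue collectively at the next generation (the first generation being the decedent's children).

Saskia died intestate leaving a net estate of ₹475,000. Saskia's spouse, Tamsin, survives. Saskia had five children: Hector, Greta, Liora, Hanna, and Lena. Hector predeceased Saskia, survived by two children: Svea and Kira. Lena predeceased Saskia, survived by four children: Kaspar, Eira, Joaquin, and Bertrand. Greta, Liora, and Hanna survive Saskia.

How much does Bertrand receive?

Tamsin takes two-fifths of ₹475,000 = ₹190,000. The remaining ₹285,000 passes to the descendants.
The descendants' portion (₹285,000) is divided at the children's generation into 5 shares of ₹57,000. Greta, Liora, and Hanna each take ₹57,000. The 2 shares of the deceased (Hector and Lena) are combined into a pool of ₹114,000.
That pool (₹114,000) is divided at the grandchildren's generation equally among Svea, Kira, Kaspar, Eira, Joaquin, and Bertrand: ₹19,000 each.

Bertrand receives ₹19,000.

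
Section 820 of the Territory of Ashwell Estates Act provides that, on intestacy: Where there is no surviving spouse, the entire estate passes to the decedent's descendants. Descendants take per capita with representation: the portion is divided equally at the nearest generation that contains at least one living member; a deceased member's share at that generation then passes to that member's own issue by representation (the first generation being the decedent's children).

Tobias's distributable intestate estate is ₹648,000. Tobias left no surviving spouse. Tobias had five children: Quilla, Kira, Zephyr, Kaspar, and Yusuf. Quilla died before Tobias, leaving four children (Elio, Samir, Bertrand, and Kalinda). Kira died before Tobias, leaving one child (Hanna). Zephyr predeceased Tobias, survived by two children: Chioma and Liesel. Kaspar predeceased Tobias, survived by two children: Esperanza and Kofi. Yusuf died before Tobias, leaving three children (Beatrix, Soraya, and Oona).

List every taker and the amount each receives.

Elio: ₹54,000; Samir: ₹54,000; Bertrand: ₹54,000; Kalinda: ₹54,000; Hanna: ₹54,000; Chioma: ₹54,000; Liesel: ₹54,000; Esperanza: ₹54,000; Kofi: ₹54,000; Beatrix: ₹54,000; Soraya: ₹54,000; Oona: ₹54,000

The entire ₹648,000 passes to the descendants.
No child survives, so the initial division is made at the grandchildren's generation.
That amount (₹648,000) is divided into 12 shares of ₹54,000: Elio, Samir, Bertrand, Kalinda, Hanna, Chioma, Liesel, Esperanza, Kofi, Beatrix, Soraya, and Oona each take ₹54,000.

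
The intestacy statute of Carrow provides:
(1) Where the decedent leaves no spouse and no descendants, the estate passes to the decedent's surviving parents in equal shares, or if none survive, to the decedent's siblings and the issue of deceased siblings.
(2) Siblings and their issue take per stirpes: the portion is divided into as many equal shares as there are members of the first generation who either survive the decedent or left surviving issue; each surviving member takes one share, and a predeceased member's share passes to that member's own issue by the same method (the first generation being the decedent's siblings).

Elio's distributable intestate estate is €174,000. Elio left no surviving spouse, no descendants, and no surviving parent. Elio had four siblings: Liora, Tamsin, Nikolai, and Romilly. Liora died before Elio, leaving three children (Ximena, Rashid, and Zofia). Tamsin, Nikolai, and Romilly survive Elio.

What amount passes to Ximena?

The entire €174,000 passes to the siblings and their issue.
That amount (€174,000) is divided into 4 shares of €43,500: Tamsin, Nikolai, and Romilly each take €43,500; Liora's €43,500 share passes to Liora's issue.
Liora's share (€43,500) is divided into 3 shares of €14,500: Ximena, Rashid, and Zofia each take €14,500.

Ximena receives €14,500.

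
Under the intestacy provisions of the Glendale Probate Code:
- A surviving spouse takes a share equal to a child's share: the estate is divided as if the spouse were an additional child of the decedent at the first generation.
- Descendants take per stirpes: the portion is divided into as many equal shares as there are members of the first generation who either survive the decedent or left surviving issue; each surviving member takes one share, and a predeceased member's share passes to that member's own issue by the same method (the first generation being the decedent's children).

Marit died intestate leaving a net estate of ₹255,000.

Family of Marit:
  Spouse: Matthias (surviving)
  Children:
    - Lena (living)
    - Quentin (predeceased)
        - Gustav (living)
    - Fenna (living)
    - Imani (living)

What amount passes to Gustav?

The spouse counts as an additional share at the children's level, so there are 5 primary shares of ₹51,000. Matthias takes one such share (₹51,000).
The children's combined portion (₹204,000) is divided into 4 shares of ₹51,000: Lena, Fenna, and Imani each take ₹51,000; Quentin's ₹51,000 share passes to Quentin's issue.
Quentin's share (₹51,000) passes entirely to Gustav.

Gustav receives ₹51,000.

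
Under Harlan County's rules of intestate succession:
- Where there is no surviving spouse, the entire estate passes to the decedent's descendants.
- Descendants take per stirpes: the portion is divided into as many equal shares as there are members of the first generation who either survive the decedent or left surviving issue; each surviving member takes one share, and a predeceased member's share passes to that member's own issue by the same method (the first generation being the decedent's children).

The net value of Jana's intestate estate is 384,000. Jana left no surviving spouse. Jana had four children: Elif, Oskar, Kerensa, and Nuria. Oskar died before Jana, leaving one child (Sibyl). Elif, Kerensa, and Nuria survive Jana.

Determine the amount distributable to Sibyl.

Sibyl receives 96,000.

The entire 384,000 passes to the descendants.
That amount (384,000) is divided into 4 shares of 96,000: Elif, Kerensa, and Nuria each take 96,000; Oskar's 96,000 share passes to Oskar's issue.
Oskar's share (96,000) passes entirely to Sibyl.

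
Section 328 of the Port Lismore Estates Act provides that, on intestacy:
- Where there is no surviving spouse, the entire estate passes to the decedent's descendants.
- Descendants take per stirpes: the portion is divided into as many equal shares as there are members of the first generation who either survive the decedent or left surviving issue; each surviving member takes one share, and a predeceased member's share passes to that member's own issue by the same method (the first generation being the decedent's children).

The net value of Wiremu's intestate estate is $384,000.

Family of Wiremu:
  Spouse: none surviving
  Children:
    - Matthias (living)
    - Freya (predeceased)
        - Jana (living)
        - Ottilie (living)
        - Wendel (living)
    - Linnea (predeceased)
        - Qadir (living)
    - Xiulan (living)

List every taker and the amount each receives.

The entire $384,000 passes to the descendants.
That amount ($384,000) is divided into 4 shares of $96,000: Matthias and Xiulan each take $96,000; Freya's $96,000 share passes to Freya's issue; Linnea's $96,000 share passes to Linnea's issue.
Freya's share ($96,000) is divided into 3 shares of $32,000: Jana, Ottilie, and Wendel each take $32,000.
Linnea's share ($96,000) passes entirely to Qadir.

Matthias: $96,000; Jana: $32,000; Ottilie: $32,000; Wendel: $32,000; Qadir: $96,000; Xiulan: $96,000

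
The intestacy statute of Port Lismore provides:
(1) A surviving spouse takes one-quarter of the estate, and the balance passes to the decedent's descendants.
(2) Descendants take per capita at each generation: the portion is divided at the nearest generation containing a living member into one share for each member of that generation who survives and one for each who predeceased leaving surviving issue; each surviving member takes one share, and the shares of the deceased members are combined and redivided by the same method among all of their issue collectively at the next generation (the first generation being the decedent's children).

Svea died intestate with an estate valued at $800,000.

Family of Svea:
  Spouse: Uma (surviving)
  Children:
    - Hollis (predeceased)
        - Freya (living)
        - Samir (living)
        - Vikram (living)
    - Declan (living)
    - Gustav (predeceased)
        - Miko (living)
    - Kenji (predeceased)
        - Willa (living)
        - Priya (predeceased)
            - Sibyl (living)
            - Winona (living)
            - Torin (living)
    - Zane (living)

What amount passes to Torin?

Uma takes one-quarter of $800,000 = $200,000. The remaining $600,000 passes to the descendants.
The descendants' portion ($600,000) is divided at the children's generation into 5 shares of $120,000. Declan and Zane each take $120,000. The 3 shares of the deceased (Hollis, Gustav, and Kenji) are combined into a pool of $360,000.
That pool ($360,000) is divided at the grandchildren's generation into 6 shares of $60,000. Freya, Samir, Vikram, Miko, and Willa each take $60,000. The remaining share for the deceased Priya ($60,000) is carried to the next generation.
That pool ($60,000) is divided at the great-grandchildren's generation equally among Sibyl, Winona, and Torin: $20,000 each.

Torin receives $20,000.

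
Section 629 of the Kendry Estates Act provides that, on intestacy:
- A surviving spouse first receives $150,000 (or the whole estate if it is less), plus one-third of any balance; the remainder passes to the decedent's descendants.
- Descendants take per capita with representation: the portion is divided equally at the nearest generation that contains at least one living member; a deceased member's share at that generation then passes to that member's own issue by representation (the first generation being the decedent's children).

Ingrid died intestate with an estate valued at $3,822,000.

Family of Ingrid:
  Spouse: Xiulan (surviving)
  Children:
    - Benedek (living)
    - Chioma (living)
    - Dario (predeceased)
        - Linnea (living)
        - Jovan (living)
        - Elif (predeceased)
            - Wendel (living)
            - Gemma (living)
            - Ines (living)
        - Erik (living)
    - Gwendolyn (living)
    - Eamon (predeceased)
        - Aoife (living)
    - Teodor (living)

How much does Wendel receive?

Wendel receives $34,000.

Xiulan first takes $150,000, leaving a balance of $3,672,000. Xiulan then takes one-third of the balance ($1,224,000), for a total of $1,374,000. The remaining $2,448,000 passes to the descendants.
The descendants' portion ($2,448,000) is divided into 6 shares of $408,000: Benedek, Chioma, Gwendolyn, and Teodor each take $408,000; Dario's $408,000 share passes to Dario's issue; Eamon's $408,000 share passes to Eamon's issue.
Dario's share ($408,000) is divided into 4 shares of $102,000: Linnea, Jovan, and Erik each take $102,000; Elif's $102,000 share passes to Elif's issue.
Elif's share ($102,000) is divided into 3 shares of $34,000: Wendel, Gemma, and Ines each take $34,000.
Eamon's share ($408,000) passes entirely to Aoife.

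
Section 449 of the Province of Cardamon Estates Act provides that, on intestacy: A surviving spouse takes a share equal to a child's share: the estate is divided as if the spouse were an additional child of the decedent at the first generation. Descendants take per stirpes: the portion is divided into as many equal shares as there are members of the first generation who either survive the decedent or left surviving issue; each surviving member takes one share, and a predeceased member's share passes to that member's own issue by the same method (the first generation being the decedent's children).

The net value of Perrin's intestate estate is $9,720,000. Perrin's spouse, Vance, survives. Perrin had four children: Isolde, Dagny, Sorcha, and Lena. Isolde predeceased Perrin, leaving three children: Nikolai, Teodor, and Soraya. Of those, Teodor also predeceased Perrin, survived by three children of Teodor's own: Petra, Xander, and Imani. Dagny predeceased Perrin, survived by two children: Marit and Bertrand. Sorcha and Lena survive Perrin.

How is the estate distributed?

The spouse counts as an additional share at the children's level, so there are 5 primary shares of $1,944,000. Vance takes one such share ($1,944,000).
The children's combined portion ($7,776,000) is divided into 4 shares of $1,944,000: Sorcha and Lena each take $1,944,000; Isolde's $1,944,000 share passes to Isolde's issue; Dagny's $1,944,000 share passes to Dagny's issue.
Isolde's share ($1,944,000) is divided into 3 shares of $648,000: Nikolai and Soraya each take $648,000; Teodor's $648,000 share passes to Teodor's issue.
Teodor's share ($648,000) is divided into 3 shares of $216,000: Petra, Xander, and Imani each take $216,000.
Dagny's share ($1,944,000) is divided into 2 shares of $972,000: Marit and Bertrand each take $972,000.

Vance: $1,944,000; Nikolai: $648,000; Petra: $216,000; Xander: $216,000; Imani: $216,000; Soraya: $648,000; Marit: $972,000; Bertrand: $972,000; Sorcha: $1,944,000; Lena: $1,944,000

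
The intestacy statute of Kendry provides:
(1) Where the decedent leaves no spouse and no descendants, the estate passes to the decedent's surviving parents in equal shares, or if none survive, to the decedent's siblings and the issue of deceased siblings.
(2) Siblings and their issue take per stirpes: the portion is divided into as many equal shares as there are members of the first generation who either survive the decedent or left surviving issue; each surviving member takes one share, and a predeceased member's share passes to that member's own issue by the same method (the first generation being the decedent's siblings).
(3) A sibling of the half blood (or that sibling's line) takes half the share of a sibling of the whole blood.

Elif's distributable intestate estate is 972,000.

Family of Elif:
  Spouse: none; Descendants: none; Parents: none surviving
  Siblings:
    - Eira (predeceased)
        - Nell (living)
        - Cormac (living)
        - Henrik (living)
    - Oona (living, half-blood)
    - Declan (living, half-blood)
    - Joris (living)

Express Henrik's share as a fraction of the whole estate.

Henrik receives 1/9 of the estate.

The entire 972,000 passes to the siblings and their issue.
Counting each half-blood sibling's line as half a unit, there are 3 units in 972,000, so one unit is 324,000. Whole-blood lines (Eira and Joris) take 324,000 each; half-blood lines (Oona and Declan) take 162,000 each.
Eira's share (324,000) is divided into 3 shares of 108,000: Nell, Cormac, and Henrik each take 108,000.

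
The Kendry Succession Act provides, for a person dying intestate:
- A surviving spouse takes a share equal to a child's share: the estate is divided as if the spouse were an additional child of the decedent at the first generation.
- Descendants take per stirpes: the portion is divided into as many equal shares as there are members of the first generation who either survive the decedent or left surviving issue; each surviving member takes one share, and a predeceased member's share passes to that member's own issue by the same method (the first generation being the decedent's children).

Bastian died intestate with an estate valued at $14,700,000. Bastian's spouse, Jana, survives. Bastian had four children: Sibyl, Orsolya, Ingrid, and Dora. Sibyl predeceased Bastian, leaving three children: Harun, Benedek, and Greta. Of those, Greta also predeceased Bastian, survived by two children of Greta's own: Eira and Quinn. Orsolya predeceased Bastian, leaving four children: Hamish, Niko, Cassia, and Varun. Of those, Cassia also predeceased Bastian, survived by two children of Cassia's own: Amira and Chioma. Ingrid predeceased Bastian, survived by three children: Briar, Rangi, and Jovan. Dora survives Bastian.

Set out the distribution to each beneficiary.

The spouse counts as an additional share at the children's level, so there are 5 primary shares of $2,940,000. Jana takes one such share ($2,940,000).
The children's combined portion ($11,760,000) is divided into 4 shares of $2,940,000: Dora takes $2,940,000; Sibyl's $2,940,000 share passes to Sibyl's issue; Orsolya's $2,940,000 share passes to Orsolya's issue; Ingrid's $2,940,000 share passes to Ingrid's issue.
Sibyl's share ($2,940,000) is divided into 3 shares of $980,000: Harun and Benedek each take $980,000; Greta's $980,000 share passes to Greta's issue.
Greta's share ($980,000) is divided into 2 shares of $490,000: Eira and Quinn each take $490,000.
Orsolya's share ($2,940,000) is divided into 4 shares of $735,000: Hamish, Niko, and Varun each take $735,000; Cassia's $735,000 share passes to Cassia's issue.
Cassia's share ($735,000) is divided into 2 shares of $367,500: Amira and Chioma each take $367,500.
Ingrid's share ($2,940,000) is divided into 3 shares of $980,000: Briar, Rangi, and Jovan each take $980,000.

Jana: $2,940,000; Harun: $980,000; Benedek: $980,000; Eira: $490,000; Quinn: $490,000; Hamish: $735,000; Niko: $735,000; Amira: $367,500; Chioma: $367,500; Varun: $735,000; Briar: $980,000; Rangi: $980,000; Jovan: $980,000; Dora: $2,940,000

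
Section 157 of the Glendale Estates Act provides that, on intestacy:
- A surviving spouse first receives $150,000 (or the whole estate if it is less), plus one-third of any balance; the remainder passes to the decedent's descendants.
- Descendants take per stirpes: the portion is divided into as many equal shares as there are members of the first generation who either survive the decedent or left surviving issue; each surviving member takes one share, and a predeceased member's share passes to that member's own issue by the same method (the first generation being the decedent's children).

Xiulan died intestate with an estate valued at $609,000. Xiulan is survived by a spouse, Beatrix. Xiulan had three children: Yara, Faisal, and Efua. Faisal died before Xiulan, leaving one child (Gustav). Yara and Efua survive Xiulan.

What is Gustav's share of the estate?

Gustav receives $102,000.

Beatrix first takes $150,000, leaving a balance of $459,000. Beatrix then takes one-third of the balance ($153,000), for a total of $303,000. The remaining $306,000 passes to the descendants.
The descendants' portion ($306,000) is divided into 3 shares of $102,000: Yara and Efua each take $102,000; Faisal's $102,000 share passes to Faisal's issue.
Faisal's share ($102,000) passes entirely to Gustav.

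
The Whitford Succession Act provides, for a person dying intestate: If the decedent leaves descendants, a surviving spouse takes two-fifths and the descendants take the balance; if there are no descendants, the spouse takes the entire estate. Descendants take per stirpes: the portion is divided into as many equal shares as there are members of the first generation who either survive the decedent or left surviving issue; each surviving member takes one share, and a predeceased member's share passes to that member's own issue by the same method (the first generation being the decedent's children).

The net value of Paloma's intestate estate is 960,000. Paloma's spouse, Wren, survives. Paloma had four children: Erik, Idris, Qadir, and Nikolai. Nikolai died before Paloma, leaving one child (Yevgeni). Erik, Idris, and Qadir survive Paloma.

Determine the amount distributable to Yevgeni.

Wren takes two-fifths of 960,000 = 384,000. The remaining 576,000 passes to the descendants.
The descendants' portion (576,000) is divided into 4 shares of 144,000: Erik, Idris, and Qadir each take 144,000; Nikolai's 144,000 share passes to Nikolai's issue.
Nikolai's share (144,000) passes entirely to Yevgeni.

Yevgeni receives 144,000.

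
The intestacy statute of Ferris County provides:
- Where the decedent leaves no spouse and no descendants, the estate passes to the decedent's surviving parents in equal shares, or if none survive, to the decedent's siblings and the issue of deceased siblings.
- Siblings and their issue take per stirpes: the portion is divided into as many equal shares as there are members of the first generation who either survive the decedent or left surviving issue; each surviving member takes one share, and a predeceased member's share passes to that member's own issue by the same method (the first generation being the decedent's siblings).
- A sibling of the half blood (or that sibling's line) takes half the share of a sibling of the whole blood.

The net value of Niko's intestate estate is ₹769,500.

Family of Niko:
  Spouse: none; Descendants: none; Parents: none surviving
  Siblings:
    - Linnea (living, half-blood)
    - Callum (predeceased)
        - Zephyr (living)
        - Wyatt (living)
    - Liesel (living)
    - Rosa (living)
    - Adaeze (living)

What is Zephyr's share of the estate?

The entire ₹769,500 passes to the siblings and their issue.
Counting each half-blood sibling's line as half a unit, there are 9/2 units in ₹769,500, so one unit is ₹171,000. Whole-blood lines (Callum, Liesel, Rosa, and Adaeze) take ₹171,000 each; half-blood lines (Linnea) take ₹85,500 each.
Callum's share (₹171,000) is divided into 2 shares of ₹85,500: Zephyr and Wyatt each take ₹85,500.

Zephyr receives ₹85,500.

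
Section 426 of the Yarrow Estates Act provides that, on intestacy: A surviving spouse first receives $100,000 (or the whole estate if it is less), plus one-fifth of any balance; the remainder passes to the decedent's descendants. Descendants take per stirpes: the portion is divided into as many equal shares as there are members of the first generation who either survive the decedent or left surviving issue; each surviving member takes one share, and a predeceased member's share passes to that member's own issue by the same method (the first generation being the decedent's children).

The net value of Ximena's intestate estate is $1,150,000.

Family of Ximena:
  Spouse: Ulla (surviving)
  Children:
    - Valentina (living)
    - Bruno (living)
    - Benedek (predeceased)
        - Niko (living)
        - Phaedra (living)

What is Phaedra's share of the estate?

Phaedra receives $140,000.

Ulla first takes $100,000, leaving a balance of $1,050,000. Ulla then takes one-fifth of the balance ($210,000), for a total of $310,000. The remaining $840,000 passes to the descendants.
The descendants' portion ($840,000) is divided into 3 shares of $280,000: Valentina and Bruno each take $280,000; Benedek's $280,000 share passes to Benedek's issue.
Benedek's share ($280,000) is divided into 2 shares of $140,000: Niko and Phaedra each take $140,000.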